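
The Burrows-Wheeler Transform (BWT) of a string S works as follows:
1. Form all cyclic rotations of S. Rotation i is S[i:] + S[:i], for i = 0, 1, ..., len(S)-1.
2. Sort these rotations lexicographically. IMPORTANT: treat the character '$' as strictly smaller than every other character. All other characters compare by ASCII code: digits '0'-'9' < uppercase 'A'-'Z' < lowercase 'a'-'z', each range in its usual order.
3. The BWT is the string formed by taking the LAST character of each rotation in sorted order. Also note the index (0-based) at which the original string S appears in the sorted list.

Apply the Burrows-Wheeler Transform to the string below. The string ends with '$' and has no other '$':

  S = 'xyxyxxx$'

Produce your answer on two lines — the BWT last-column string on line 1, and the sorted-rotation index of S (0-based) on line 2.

Answer: xxxyy$xx
5

Derivation:
All 8 rotations (rotation i = S[i:]+S[:i]):
  rot[0] = xyxyxxx$
  rot[1] = yxyxxx$x
  rot[2] = xyxxx$xy
  rot[3] = yxxx$xyx
  rot[4] = xxx$xyxy
  rot[5] = xx$xyxyx
  rot[6] = x$xyxyxx
  rot[7] = $xyxyxxx
Sorted (with $ < everything):
  sorted[0] = $xyxyxxx  (last char: 'x')
  sorted[1] = x$xyxyxx  (last char: 'x')
  sorted[2] = xx$xyxyx  (last char: 'x')
  sorted[3] = xxx$xyxy  (last char: 'y')
  sorted[4] = xyxxx$xy  (last char: 'y')
  sorted[5] = xyxyxxx$  (last char: '$')
  sorted[6] = yxxx$xyx  (last char: 'x')
  sorted[7] = yxyxxx$x  (last char: 'x')
Last column: xxxyy$xx
Original string S is at sorted index 5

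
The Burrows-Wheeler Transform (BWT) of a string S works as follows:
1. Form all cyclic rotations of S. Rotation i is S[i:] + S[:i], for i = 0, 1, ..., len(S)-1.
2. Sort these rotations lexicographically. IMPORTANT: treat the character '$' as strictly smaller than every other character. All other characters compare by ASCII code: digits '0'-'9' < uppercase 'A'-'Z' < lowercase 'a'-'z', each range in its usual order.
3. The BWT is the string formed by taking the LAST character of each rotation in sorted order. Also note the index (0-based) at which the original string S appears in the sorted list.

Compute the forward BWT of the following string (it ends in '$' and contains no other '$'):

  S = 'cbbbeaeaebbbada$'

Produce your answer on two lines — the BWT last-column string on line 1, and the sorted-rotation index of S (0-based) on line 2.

Answer: adbeebbecbb$abaa
11

Derivation:
All 16 rotations (rotation i = S[i:]+S[:i]):
  rot[0] = cbbbeaeaebbbada$
  rot[1] = bbbeaeaebbbada$c
  rot[2] = bbeaeaebbbada$cb
  rot[3] = beaeaebbbada$cbb
  rot[4] = eaeaebbbada$cbbb
  rot[5] = aeaebbbada$cbbbe
  rot[6] = eaebbbada$cbbbea
  rot[7] = aebbbada$cbbbeae
  rot[8] = ebbbada$cbbbeaea
  rot[9] = bbbada$cbbbeaeae
  rot[10] = bbada$cbbbeaeaeb
  rot[11] = bada$cbbbeaeaebb
  rot[12] = ada$cbbbeaeaebbb
  rot[13] = da$cbbbeaeaebbba
  rot[14] = a$cbbbeaeaebbbad
  rot[15] = $cbbbeaeaebbbada
Sorted (with $ < everything):
  sorted[0] = $cbbbeaeaebbbada  (last char: 'a')
  sorted[1] = a$cbbbeaeaebbbad  (last char: 'd')
  sorted[2] = ada$cbbbeaeaebbb  (last char: 'b')
  sorted[3] = aeaebbbada$cbbbe  (last char: 'e')
  sorted[4] = aebbbada$cbbbeae  (last char: 'e')
  sorted[5] = bada$cbbbeaeaebb  (last char: 'b')
  sorted[6] = bbada$cbbbeaeaeb  (last char: 'b')
  sorted[7] = bbbada$cbbbeaeae  (last char: 'e')
  sorted[8] = bbbeaeaebbbada$c  (last char: 'c')
  sorted[9] = bbeaeaebbbada$cb  (last char: 'b')
  sorted[10] = beaeaebbbada$cbb  (last char: 'b')
  sorted[11] = cbbbeaeaebbbada$  (last char: '$')
  sorted[12] = da$cbbbeaeaebbba  (last char: 'a')
  sorted[13] = eaeaebbbada$cbbb  (last char: 'b')
  sorted[14] = eaebbbada$cbbbea  (last char: 'a')
  sorted[15] = ebbbada$cbbbeaea  (last char: 'a')
Last column: adbeebbecbb$abaa
Original string S is at sorted index 11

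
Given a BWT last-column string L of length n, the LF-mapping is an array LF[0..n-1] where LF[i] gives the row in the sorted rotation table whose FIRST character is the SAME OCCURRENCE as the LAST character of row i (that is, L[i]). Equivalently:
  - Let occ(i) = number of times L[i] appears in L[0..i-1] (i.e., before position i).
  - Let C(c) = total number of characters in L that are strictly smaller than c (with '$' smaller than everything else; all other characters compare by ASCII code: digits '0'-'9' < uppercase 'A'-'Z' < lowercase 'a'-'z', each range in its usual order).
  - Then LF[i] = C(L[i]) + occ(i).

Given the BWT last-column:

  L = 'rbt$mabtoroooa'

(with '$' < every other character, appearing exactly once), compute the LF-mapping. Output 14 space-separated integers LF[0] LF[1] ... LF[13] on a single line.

Answer: 10 3 12 0 5 1 4 13 6 11 7 8 9 2

Derivation:
Char counts: '$':1, 'a':2, 'b':2, 'm':1, 'o':4, 'r':2, 't':2
C (first-col start): C('$')=0, C('a')=1, C('b')=3, C('m')=5, C('o')=6, C('r')=10, C('t')=12
L[0]='r': occ=0, LF[0]=C('r')+0=10+0=10
L[1]='b': occ=0, LF[1]=C('b')+0=3+0=3
L[2]='t': occ=0, LF[2]=C('t')+0=12+0=12
L[3]='$': occ=0, LF[3]=C('$')+0=0+0=0
L[4]='m': occ=0, LF[4]=C('m')+0=5+0=5
L[5]='a': occ=0, LF[5]=C('a')+0=1+0=1
L[6]='b': occ=1, LF[6]=C('b')+1=3+1=4
L[7]='t': occ=1, LF[7]=C('t')+1=12+1=13
L[8]='o': occ=0, LF[8]=C('o')+0=6+0=6
L[9]='r': occ=1, LF[9]=C('r')+1=10+1=11
L[10]='o': occ=1, LF[10]=C('o')+1=6+1=7
L[11]='o': occ=2, LF[11]=C('o')+2=6+2=8
L[12]='o': occ=3, LF[12]=C('o')+3=6+3=9
L[13]='a': occ=1, LF[13]=C('a')+1=1+1=2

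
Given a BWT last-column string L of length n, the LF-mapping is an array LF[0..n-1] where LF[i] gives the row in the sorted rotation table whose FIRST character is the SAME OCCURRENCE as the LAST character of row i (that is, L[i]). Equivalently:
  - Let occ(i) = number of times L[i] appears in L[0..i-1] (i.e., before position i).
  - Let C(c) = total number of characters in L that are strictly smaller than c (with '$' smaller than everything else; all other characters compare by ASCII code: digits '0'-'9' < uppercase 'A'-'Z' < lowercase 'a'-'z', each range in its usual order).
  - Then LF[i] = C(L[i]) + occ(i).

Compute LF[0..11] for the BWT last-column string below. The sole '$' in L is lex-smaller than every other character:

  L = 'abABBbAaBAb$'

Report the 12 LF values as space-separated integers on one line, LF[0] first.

Char counts: '$':1, 'A':3, 'B':3, 'a':2, 'b':3
C (first-col start): C('$')=0, C('A')=1, C('B')=4, C('a')=7, C('b')=9
L[0]='a': occ=0, LF[0]=C('a')+0=7+0=7
L[1]='b': occ=0, LF[1]=C('b')+0=9+0=9
L[2]='A': occ=0, LF[2]=C('A')+0=1+0=1
L[3]='B': occ=0, LF[3]=C('B')+0=4+0=4
L[4]='B': occ=1, LF[4]=C('B')+1=4+1=5
L[5]='b': occ=1, LF[5]=C('b')+1=9+1=10
L[6]='A': occ=1, LF[6]=C('A')+1=1+1=2
L[7]='a': occ=1, LF[7]=C('a')+1=7+1=8
L[8]='B': occ=2, LF[8]=C('B')+2=4+2=6
L[9]='A': occ=2, LF[9]=C('A')+2=1+2=3
L[10]='b': occ=2, LF[10]=C('b')+2=9+2=11
L[11]='$': occ=0, LF[11]=C('$')+0=0+0=0

Answer: 7 9 1 4 5 10 2 8 6 3 11 0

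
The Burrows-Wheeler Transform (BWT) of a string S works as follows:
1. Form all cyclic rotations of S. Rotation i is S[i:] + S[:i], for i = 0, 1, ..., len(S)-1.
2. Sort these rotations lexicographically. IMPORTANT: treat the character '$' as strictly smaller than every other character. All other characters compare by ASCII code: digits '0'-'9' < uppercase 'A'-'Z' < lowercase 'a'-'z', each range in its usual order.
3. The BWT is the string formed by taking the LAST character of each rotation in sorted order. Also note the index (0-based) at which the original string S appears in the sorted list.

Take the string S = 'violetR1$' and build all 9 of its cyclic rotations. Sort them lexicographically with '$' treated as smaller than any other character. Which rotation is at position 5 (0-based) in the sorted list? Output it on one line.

Answer: letR1$vio

Derivation:
All 9 rotations (rotation i = S[i:]+S[:i]):
  rot[0] = violetR1$
  rot[1] = ioletR1$v
  rot[2] = oletR1$vi
  rot[3] = letR1$vio
  rot[4] = etR1$viol
  rot[5] = tR1$viole
  rot[6] = R1$violet
  rot[7] = 1$violetR
  rot[8] = $violetR1
Sorted (with $ < everything):
  sorted[0] = $violetR1
  sorted[1] = 1$violetR
  sorted[2] = R1$violet
  sorted[3] = etR1$viol
  sorted[4] = ioletR1$v
  sorted[5] = letR1$vio
  sorted[6] = oletR1$vi
  sorted[7] = tR1$viole
  sorted[8] = violetR1$
sorted[5] = letR1$vio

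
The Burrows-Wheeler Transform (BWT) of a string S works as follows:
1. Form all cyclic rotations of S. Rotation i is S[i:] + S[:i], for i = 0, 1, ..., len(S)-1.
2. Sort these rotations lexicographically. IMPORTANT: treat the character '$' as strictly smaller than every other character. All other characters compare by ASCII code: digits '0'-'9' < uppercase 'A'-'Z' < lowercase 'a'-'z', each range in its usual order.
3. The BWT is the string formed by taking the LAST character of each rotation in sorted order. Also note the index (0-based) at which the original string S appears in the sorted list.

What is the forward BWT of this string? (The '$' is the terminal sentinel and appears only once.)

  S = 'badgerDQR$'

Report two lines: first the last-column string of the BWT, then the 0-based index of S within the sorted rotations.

All 10 rotations (rotation i = S[i:]+S[:i]):
  rot[0] = badgerDQR$
  rot[1] = adgerDQR$b
  rot[2] = dgerDQR$ba
  rot[3] = gerDQR$bad
  rot[4] = erDQR$badg
  rot[5] = rDQR$badge
  rot[6] = DQR$badger
  rot[7] = QR$badgerD
  rot[8] = R$badgerDQ
  rot[9] = $badgerDQR
Sorted (with $ < everything):
  sorted[0] = $badgerDQR  (last char: 'R')
  sorted[1] = DQR$badger  (last char: 'r')
  sorted[2] = QR$badgerD  (last char: 'D')
  sorted[3] = R$badgerDQ  (last char: 'Q')
  sorted[4] = adgerDQR$b  (last char: 'b')
  sorted[5] = badgerDQR$  (last char: '$')
  sorted[6] = dgerDQR$ba  (last char: 'a')
  sorted[7] = erDQR$badg  (last char: 'g')
  sorted[8] = gerDQR$bad  (last char: 'd')
  sorted[9] = rDQR$badge  (last char: 'e')
Last column: RrDQb$agde
Original string S is at sorted index 5

Answer: RrDQb$agde
5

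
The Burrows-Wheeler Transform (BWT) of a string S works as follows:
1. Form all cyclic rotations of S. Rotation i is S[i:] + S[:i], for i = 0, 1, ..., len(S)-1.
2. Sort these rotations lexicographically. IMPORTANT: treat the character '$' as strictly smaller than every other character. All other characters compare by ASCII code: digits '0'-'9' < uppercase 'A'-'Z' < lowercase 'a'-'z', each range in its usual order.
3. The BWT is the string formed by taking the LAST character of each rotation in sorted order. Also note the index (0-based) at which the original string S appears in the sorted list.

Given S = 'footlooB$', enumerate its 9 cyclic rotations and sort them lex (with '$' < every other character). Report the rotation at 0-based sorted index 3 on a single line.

Answer: looB$foot

Derivation:
All 9 rotations (rotation i = S[i:]+S[:i]):
  rot[0] = footlooB$
  rot[1] = ootlooB$f
  rot[2] = otlooB$fo
  rot[3] = tlooB$foo
  rot[4] = looB$foot
  rot[5] = ooB$footl
  rot[6] = oB$footlo
  rot[7] = B$footloo
  rot[8] = $footlooB
Sorted (with $ < everything):
  sorted[0] = $footlooB
  sorted[1] = B$footloo
  sorted[2] = footlooB$
  sorted[3] = looB$foot
  sorted[4] = oB$footlo
  sorted[5] = ooB$footl
  sorted[6] = ootlooB$f
  sorted[7] = otlooB$fo
  sorted[8] = tlooB$foo
sorted[3] = looB$foot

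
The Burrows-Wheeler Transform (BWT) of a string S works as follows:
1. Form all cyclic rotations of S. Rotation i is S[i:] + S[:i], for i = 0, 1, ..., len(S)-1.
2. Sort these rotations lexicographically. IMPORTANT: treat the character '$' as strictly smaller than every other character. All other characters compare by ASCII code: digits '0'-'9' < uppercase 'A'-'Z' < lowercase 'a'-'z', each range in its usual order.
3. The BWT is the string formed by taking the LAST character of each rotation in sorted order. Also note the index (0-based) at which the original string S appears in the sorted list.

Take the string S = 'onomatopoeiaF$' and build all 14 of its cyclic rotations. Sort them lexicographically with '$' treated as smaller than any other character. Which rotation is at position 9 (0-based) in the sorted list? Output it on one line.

All 14 rotations (rotation i = S[i:]+S[:i]):
  rot[0] = onomatopoeiaF$
  rot[1] = nomatopoeiaF$o
  rot[2] = omatopoeiaF$on
  rot[3] = matopoeiaF$ono
  rot[4] = atopoeiaF$onom
  rot[5] = topoeiaF$onoma
  rot[6] = opoeiaF$onomat
  rot[7] = poeiaF$onomato
  rot[8] = oeiaF$onomatop
  rot[9] = eiaF$onomatopo
  rot[10] = iaF$onomatopoe
  rot[11] = aF$onomatopoei
  rot[12] = F$onomatopoeia
  rot[13] = $onomatopoeiaF
Sorted (with $ < everything):
  sorted[0] = $onomatopoeiaF
  sorted[1] = F$onomatopoeia
  sorted[2] = aF$onomatopoei
  sorted[3] = atopoeiaF$onom
  sorted[4] = eiaF$onomatopo
  sorted[5] = iaF$onomatopoe
  sorted[6] = matopoeiaF$ono
  sorted[7] = nomatopoeiaF$o
  sorted[8] = oeiaF$onomatop
  sorted[9] = omatopoeiaF$on
  sorted[10] = onomatopoeiaF$
  sorted[11] = opoeiaF$onomat
  sorted[12] = poeiaF$onomato
  sorted[13] = topoeiaF$onoma
sorted[9] = omatopoeiaF$on

Answer: omatopoeiaF$on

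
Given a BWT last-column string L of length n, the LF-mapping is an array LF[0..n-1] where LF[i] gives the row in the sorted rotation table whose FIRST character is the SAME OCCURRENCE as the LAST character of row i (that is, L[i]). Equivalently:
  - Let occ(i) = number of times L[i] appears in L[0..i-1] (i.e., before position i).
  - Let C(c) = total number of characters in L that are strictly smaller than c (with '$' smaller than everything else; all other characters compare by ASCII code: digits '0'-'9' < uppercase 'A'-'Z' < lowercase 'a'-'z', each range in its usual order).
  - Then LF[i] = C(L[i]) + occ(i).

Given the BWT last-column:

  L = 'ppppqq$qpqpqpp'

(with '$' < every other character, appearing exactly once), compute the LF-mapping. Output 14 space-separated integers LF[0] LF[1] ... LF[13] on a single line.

Char counts: '$':1, 'p':8, 'q':5
C (first-col start): C('$')=0, C('p')=1, C('q')=9
L[0]='p': occ=0, LF[0]=C('p')+0=1+0=1
L[1]='p': occ=1, LF[1]=C('p')+1=1+1=2
L[2]='p': occ=2, LF[2]=C('p')+2=1+2=3
L[3]='p': occ=3, LF[3]=C('p')+3=1+3=4
L[4]='q': occ=0, LF[4]=C('q')+0=9+0=9
L[5]='q': occ=1, LF[5]=C('q')+1=9+1=10
L[6]='$': occ=0, LF[6]=C('$')+0=0+0=0
L[7]='q': occ=2, LF[7]=C('q')+2=9+2=11
L[8]='p': occ=4, LF[8]=C('p')+4=1+4=5
L[9]='q': occ=3, LF[9]=C('q')+3=9+3=12
L[10]='p': occ=5, LF[10]=C('p')+5=1+5=6
L[11]='q': occ=4, LF[11]=C('q')+4=9+4=13
L[12]='p': occ=6, LF[12]=C('p')+6=1+6=7
L[13]='p': occ=7, LF[13]=C('p')+7=1+7=8

Answer: 1 2 3 4 9 10 0 11 5 12 6 13 7 8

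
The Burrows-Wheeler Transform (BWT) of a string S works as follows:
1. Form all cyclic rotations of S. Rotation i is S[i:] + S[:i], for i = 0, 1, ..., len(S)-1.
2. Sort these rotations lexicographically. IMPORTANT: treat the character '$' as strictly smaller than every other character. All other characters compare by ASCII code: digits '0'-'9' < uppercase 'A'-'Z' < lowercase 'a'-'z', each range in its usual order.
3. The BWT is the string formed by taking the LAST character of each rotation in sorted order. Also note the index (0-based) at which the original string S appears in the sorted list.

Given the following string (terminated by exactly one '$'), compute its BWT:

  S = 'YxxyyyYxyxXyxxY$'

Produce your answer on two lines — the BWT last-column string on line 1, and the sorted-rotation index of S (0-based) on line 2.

All 16 rotations (rotation i = S[i:]+S[:i]):
  rot[0] = YxxyyyYxyxXyxxY$
  rot[1] = xxyyyYxyxXyxxY$Y
  rot[2] = xyyyYxyxXyxxY$Yx
  rot[3] = yyyYxyxXyxxY$Yxx
  rot[4] = yyYxyxXyxxY$Yxxy
  rot[5] = yYxyxXyxxY$Yxxyy
  rot[6] = YxyxXyxxY$Yxxyyy
  rot[7] = xyxXyxxY$YxxyyyY
  rot[8] = yxXyxxY$YxxyyyYx
  rot[9] = xXyxxY$YxxyyyYxy
  rot[10] = XyxxY$YxxyyyYxyx
  rot[11] = yxxY$YxxyyyYxyxX
  rot[12] = xxY$YxxyyyYxyxXy
  rot[13] = xY$YxxyyyYxyxXyx
  rot[14] = Y$YxxyyyYxyxXyxx
  rot[15] = $YxxyyyYxyxXyxxY
Sorted (with $ < everything):
  sorted[0] = $YxxyyyYxyxXyxxY  (last char: 'Y')
  sorted[1] = XyxxY$YxxyyyYxyx  (last char: 'x')
  sorted[2] = Y$YxxyyyYxyxXyxx  (last char: 'x')
  sorted[3] = YxxyyyYxyxXyxxY$  (last char: '$')
  sorted[4] = YxyxXyxxY$Yxxyyy  (last char: 'y')
  sorted[5] = xXyxxY$YxxyyyYxy  (last char: 'y')
  sorted[6] = xY$YxxyyyYxyxXyx  (last char: 'x')
  sorted[7] = xxY$YxxyyyYxyxXy  (last char: 'y')
  sorted[8] = xxyyyYxyxXyxxY$Y  (last char: 'Y')
  sorted[9] = xyxXyxxY$YxxyyyY  (last char: 'Y')
  sorted[10] = xyyyYxyxXyxxY$Yx  (last char: 'x')
  sorted[11] = yYxyxXyxxY$Yxxyy  (last char: 'y')
  sorted[12] = yxXyxxY$YxxyyyYx  (last char: 'x')
  sorted[13] = yxxY$YxxyyyYxyxX  (last char: 'X')
  sorted[14] = yyYxyxXyxxY$Yxxy  (last char: 'y')
  sorted[15] = yyyYxyxXyxxY$Yxx  (last char: 'x')
Last column: Yxx$yyxyYYxyxXyx
Original string S is at sorted index 3

Answer: Yxx$yyxyYYxyxXyx
3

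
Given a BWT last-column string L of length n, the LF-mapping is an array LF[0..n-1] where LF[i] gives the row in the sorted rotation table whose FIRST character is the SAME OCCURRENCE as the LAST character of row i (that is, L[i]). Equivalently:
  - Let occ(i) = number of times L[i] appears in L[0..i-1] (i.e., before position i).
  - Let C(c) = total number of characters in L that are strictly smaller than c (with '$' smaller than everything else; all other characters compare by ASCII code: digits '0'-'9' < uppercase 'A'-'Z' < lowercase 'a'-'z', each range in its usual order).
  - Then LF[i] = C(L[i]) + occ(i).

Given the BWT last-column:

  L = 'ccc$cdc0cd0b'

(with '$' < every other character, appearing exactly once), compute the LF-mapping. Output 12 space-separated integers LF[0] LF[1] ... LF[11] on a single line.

Answer: 4 5 6 0 7 10 8 1 9 11 2 3

Derivation:
Char counts: '$':1, '0':2, 'b':1, 'c':6, 'd':2
C (first-col start): C('$')=0, C('0')=1, C('b')=3, C('c')=4, C('d')=10
L[0]='c': occ=0, LF[0]=C('c')+0=4+0=4
L[1]='c': occ=1, LF[1]=C('c')+1=4+1=5
L[2]='c': occ=2, LF[2]=C('c')+2=4+2=6
L[3]='$': occ=0, LF[3]=C('$')+0=0+0=0
L[4]='c': occ=3, LF[4]=C('c')+3=4+3=7
L[5]='d': occ=0, LF[5]=C('d')+0=10+0=10
L[6]='c': occ=4, LF[6]=C('c')+4=4+4=8
L[7]='0': occ=0, LF[7]=C('0')+0=1+0=1
L[8]='c': occ=5, LF[8]=C('c')+5=4+5=9
L[9]='d': occ=1, LF[9]=C('d')+1=10+1=11
L[10]='0': occ=1, LF[10]=C('0')+1=1+1=2
L[11]='b': occ=0, LF[11]=C('b')+0=3+0=3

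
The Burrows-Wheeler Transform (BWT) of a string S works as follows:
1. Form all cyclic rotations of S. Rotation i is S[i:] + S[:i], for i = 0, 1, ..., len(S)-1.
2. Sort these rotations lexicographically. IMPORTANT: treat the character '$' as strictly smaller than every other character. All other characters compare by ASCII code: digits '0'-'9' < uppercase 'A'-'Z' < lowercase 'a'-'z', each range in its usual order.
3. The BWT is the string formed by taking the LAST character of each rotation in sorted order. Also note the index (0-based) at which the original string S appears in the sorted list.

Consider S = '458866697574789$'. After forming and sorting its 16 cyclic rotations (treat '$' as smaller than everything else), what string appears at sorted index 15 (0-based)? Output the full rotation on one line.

All 16 rotations (rotation i = S[i:]+S[:i]):
  rot[0] = 458866697574789$
  rot[1] = 58866697574789$4
  rot[2] = 8866697574789$45
  rot[3] = 866697574789$458
  rot[4] = 66697574789$4588
  rot[5] = 6697574789$45886
  rot[6] = 697574789$458866
  rot[7] = 97574789$4588666
  rot[8] = 7574789$45886669
  rot[9] = 574789$458866697
  rot[10] = 74789$4588666975
  rot[11] = 4789$45886669757
  rot[12] = 789$458866697574
  rot[13] = 89$4588666975747
  rot[14] = 9$45886669757478
  rot[15] = $458866697574789
Sorted (with $ < everything):
  sorted[0] = $458866697574789
  sorted[1] = 458866697574789$
  sorted[2] = 4789$45886669757
  sorted[3] = 574789$458866697
  sorted[4] = 58866697574789$4
  sorted[5] = 66697574789$4588
  sorted[6] = 6697574789$45886
  sorted[7] = 697574789$458866
  sorted[8] = 74789$4588666975
  sorted[9] = 7574789$45886669
  sorted[10] = 789$458866697574
  sorted[11] = 866697574789$458
  sorted[12] = 8866697574789$45
  sorted[13] = 89$4588666975747
  sorted[14] = 9$45886669757478
  sorted[15] = 97574789$4588666
sorted[15] = 97574789$4588666

Answer: 97574789$4588666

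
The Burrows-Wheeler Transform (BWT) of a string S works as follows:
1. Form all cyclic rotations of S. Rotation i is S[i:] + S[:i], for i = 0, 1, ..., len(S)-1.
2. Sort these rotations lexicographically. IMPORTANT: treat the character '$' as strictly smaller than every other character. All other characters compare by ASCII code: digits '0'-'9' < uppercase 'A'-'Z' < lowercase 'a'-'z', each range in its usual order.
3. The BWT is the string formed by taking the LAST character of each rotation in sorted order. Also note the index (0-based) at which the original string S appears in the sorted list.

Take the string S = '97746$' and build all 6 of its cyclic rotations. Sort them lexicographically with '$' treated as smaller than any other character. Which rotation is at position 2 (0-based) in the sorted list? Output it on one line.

Answer: 6$9774

Derivation:
All 6 rotations (rotation i = S[i:]+S[:i]):
  rot[0] = 97746$
  rot[1] = 7746$9
  rot[2] = 746$97
  rot[3] = 46$977
  rot[4] = 6$9774
  rot[5] = $97746
Sorted (with $ < everything):
  sorted[0] = $97746
  sorted[1] = 46$977
  sorted[2] = 6$9774
  sorted[3] = 746$97
  sorted[4] = 7746$9
  sorted[5] = 97746$
sorted[2] = 6$9774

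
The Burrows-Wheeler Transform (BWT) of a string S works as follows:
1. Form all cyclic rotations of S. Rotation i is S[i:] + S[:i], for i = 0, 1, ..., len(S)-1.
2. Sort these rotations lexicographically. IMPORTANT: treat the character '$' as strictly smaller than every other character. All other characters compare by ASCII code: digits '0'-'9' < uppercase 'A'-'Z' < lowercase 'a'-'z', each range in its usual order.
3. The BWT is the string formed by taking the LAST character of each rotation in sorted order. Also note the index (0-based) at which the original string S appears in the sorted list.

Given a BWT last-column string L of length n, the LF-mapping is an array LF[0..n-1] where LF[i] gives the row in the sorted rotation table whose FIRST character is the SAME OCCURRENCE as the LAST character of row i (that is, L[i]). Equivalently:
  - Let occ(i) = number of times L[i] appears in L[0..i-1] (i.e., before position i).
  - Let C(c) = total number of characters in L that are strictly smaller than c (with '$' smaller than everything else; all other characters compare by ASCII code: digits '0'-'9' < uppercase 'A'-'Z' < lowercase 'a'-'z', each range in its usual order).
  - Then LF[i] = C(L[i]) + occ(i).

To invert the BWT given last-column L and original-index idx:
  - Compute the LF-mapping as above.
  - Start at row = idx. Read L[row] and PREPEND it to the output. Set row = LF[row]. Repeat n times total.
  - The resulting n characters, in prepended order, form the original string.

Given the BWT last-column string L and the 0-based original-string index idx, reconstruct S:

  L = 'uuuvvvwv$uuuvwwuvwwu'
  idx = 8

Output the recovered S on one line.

Answer: uwwwvwvvuwuvuvuvuuu$

Derivation:
LF mapping: 1 2 3 9 10 11 15 12 0 4 5 6 13 16 17 7 14 18 19 8
Walk LF starting at row 8, prepending L[row]:
  step 1: row=8, L[8]='$', prepend. Next row=LF[8]=0
  step 2: row=0, L[0]='u', prepend. Next row=LF[0]=1
  step 3: row=1, L[1]='u', prepend. Next row=LF[1]=2
  step 4: row=2, L[2]='u', prepend. Next row=LF[2]=3
  step 5: row=3, L[3]='v', prepend. Next row=LF[3]=9
  step 6: row=9, L[9]='u', prepend. Next row=LF[9]=4
  step 7: row=4, L[4]='v', prepend. Next row=LF[4]=10
  step 8: row=10, L[10]='u', prepend. Next row=LF[10]=5
  step 9: row=5, L[5]='v', prepend. Next row=LF[5]=11
  step 10: row=11, L[11]='u', prepend. Next row=LF[11]=6
  step 11: row=6, L[6]='w', prepend. Next row=LF[6]=15
  step 12: row=15, L[15]='u', prepend. Next row=LF[15]=7
  step 13: row=7, L[7]='v', prepend. Next row=LF[7]=12
  step 14: row=12, L[12]='v', prepend. Next row=LF[12]=13
  step 15: row=13, L[13]='w', prepend. Next row=LF[13]=16
  step 16: row=16, L[16]='v', prepend. Next row=LF[16]=14
  step 17: row=14, L[14]='w', prepend. Next row=LF[14]=17
  step 18: row=17, L[17]='w', prepend. Next row=LF[17]=18
  step 19: row=18, L[18]='w', prepend. Next row=LF[18]=19
  step 20: row=19, L[19]='u', prepend. Next row=LF[19]=8
Reversed output: uwwwvwvvuwuvuvuvuuu$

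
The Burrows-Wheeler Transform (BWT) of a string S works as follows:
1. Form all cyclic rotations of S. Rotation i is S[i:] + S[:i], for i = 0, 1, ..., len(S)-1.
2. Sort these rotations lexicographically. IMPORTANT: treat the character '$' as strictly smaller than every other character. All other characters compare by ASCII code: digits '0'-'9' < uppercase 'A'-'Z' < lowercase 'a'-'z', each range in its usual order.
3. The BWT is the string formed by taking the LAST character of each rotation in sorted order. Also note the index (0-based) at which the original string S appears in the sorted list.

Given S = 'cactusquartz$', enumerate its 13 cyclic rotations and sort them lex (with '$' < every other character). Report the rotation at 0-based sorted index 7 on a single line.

All 13 rotations (rotation i = S[i:]+S[:i]):
  rot[0] = cactusquartz$
  rot[1] = actusquartz$c
  rot[2] = ctusquartz$ca
  rot[3] = tusquartz$cac
  rot[4] = usquartz$cact
  rot[5] = squartz$cactu
  rot[6] = quartz$cactus
  rot[7] = uartz$cactusq
  rot[8] = artz$cactusqu
  rot[9] = rtz$cactusqua
  rot[10] = tz$cactusquar
  rot[11] = z$cactusquart
  rot[12] = $cactusquartz
Sorted (with $ < everything):
  sorted[0] = $cactusquartz
  sorted[1] = actusquartz$c
  sorted[2] = artz$cactusqu
  sorted[3] = cactusquartz$
  sorted[4] = ctusquartz$ca
  sorted[5] = quartz$cactus
  sorted[6] = rtz$cactusqua
  sorted[7] = squartz$cactu
  sorted[8] = tusquartz$cac
  sorted[9] = tz$cactusquar
  sorted[10] = uartz$cactusq
  sorted[11] = usquartz$cact
  sorted[12] = z$cactusquart
sorted[7] = squartz$cactu

Answer: squartz$cactu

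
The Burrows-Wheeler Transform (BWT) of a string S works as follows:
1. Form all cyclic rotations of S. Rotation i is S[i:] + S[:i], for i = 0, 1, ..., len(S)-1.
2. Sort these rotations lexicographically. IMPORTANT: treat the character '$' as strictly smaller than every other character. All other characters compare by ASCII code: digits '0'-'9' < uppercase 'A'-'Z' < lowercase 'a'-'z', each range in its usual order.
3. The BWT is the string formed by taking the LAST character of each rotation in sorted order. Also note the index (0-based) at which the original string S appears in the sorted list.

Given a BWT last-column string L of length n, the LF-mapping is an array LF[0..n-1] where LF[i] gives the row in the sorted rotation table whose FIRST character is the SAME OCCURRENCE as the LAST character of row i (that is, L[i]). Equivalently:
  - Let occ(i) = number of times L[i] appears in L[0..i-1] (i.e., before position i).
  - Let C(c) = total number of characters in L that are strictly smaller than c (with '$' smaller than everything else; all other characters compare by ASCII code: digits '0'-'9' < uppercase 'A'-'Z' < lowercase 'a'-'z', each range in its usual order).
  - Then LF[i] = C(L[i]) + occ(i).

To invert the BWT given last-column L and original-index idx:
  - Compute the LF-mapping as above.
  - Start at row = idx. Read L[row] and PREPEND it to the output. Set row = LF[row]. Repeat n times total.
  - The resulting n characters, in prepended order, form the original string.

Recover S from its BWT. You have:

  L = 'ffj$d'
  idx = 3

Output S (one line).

Answer: fdjf$

Derivation:
LF mapping: 2 3 4 0 1
Walk LF starting at row 3, prepending L[row]:
  step 1: row=3, L[3]='$', prepend. Next row=LF[3]=0
  step 2: row=0, L[0]='f', prepend. Next row=LF[0]=2
  step 3: row=2, L[2]='j', prepend. Next row=LF[2]=4
  step 4: row=4, L[4]='d', prepend. Next row=LF[4]=1
  step 5: row=1, L[1]='f', prepend. Next row=LF[1]=3
Reversed output: fdjf$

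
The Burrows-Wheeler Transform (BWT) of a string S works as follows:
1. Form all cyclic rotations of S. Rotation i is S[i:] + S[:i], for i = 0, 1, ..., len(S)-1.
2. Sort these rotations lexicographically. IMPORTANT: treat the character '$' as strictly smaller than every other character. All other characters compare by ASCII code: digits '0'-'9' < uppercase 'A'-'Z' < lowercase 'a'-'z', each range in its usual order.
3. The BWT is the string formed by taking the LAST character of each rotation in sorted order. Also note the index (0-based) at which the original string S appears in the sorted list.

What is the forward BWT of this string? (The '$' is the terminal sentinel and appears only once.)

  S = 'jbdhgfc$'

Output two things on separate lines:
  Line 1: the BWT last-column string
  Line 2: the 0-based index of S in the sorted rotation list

Answer: cjfbghd$
7

Derivation:
All 8 rotations (rotation i = S[i:]+S[:i]):
  rot[0] = jbdhgfc$
  rot[1] = bdhgfc$j
  rot[2] = dhgfc$jb
  rot[3] = hgfc$jbd
  rot[4] = gfc$jbdh
  rot[5] = fc$jbdhg
  rot[6] = c$jbdhgf
  rot[7] = $jbdhgfc
Sorted (with $ < everything):
  sorted[0] = $jbdhgfc  (last char: 'c')
  sorted[1] = bdhgfc$j  (last char: 'j')
  sorted[2] = c$jbdhgf  (last char: 'f')
  sorted[3] = dhgfc$jb  (last char: 'b')
  sorted[4] = fc$jbdhg  (last char: 'g')
  sorted[5] = gfc$jbdh  (last char: 'h')
  sorted[6] = hgfc$jbd  (last char: 'd')
  sorted[7] = jbdhgfc$  (last char: '$')
Last column: cjfbghd$
Original string S is at sorted index 7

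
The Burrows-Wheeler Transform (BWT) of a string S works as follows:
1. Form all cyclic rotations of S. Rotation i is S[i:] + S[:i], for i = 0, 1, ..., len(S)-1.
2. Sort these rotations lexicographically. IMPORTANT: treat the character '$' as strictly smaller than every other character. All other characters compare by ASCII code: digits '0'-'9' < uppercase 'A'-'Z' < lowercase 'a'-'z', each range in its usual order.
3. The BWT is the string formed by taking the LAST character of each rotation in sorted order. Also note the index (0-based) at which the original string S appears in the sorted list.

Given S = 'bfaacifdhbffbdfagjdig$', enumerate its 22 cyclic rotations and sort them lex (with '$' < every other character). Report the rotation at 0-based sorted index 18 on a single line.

Answer: hbffbdfagjdig$bfaacifd

Derivation:
All 22 rotations (rotation i = S[i:]+S[:i]):
  rot[0] = bfaacifdhbffbdfagjdig$
  rot[1] = faacifdhbffbdfagjdig$b
  rot[2] = aacifdhbffbdfagjdig$bf
  rot[3] = acifdhbffbdfagjdig$bfa
  rot[4] = cifdhbffbdfagjdig$bfaa
  rot[5] = ifdhbffbdfagjdig$bfaac
  rot[6] = fdhbffbdfagjdig$bfaaci
  rot[7] = dhbffbdfagjdig$bfaacif
  rot[8] = hbffbdfagjdig$bfaacifd
  rot[9] = bffbdfagjdig$bfaacifdh
  rot[10] = ffbdfagjdig$bfaacifdhb
  rot[11] = fbdfagjdig$bfaacifdhbf
  rot[12] = bdfagjdig$bfaacifdhbff
  rot[13] = dfagjdig$bfaacifdhbffb
  rot[14] = fagjdig$bfaacifdhbffbd
  rot[15] = agjdig$bfaacifdhbffbdf
  rot[16] = gjdig$bfaacifdhbffbdfa
  rot[17] = jdig$bfaacifdhbffbdfag
  rot[18] = dig$bfaacifdhbffbdfagj
  rot[19] = ig$bfaacifdhbffbdfagjd
  rot[20] = g$bfaacifdhbffbdfagjdi
  rot[21] = $bfaacifdhbffbdfagjdig
Sorted (with $ < everything):
  sorted[0] = $bfaacifdhbffbdfagjdig
  sorted[1] = aacifdhbffbdfagjdig$bf
  sorted[2] = acifdhbffbdfagjdig$bfa
  sorted[3] = agjdig$bfaacifdhbffbdf
  sorted[4] = bdfagjdig$bfaacifdhbff
  sorted[5] = bfaacifdhbffbdfagjdig$
  sorted[6] = bffbdfagjdig$bfaacifdh
  sorted[7] = cifdhbffbdfagjdig$bfaa
  sorted[8] = dfagjdig$bfaacifdhbffb
  sorted[9] = dhbffbdfagjdig$bfaacif
  sorted[10] = dig$bfaacifdhbffbdfagj
  sorted[11] = faacifdhbffbdfagjdig$b
  sorted[12] = fagjdig$bfaacifdhbffbd
  sorted[13] = fbdfagjdig$bfaacifdhbf
  sorted[14] = fdhbffbdfagjdig$bfaaci
  sorted[15] = ffbdfagjdig$bfaacifdhb
  sorted[16] = g$bfaacifdhbffbdfagjdi
  sorted[17] = gjdig$bfaacifdhbffbdfa
  sorted[18] = hbffbdfagjdig$bfaacifd
  sorted[19] = ifdhbffbdfagjdig$bfaac
  sorted[20] = ig$bfaacifdhbffbdfagjd
  sorted[21] = jdig$bfaacifdhbffbdfag
sorted[18] = hbffbdfagjdig$bfaacifd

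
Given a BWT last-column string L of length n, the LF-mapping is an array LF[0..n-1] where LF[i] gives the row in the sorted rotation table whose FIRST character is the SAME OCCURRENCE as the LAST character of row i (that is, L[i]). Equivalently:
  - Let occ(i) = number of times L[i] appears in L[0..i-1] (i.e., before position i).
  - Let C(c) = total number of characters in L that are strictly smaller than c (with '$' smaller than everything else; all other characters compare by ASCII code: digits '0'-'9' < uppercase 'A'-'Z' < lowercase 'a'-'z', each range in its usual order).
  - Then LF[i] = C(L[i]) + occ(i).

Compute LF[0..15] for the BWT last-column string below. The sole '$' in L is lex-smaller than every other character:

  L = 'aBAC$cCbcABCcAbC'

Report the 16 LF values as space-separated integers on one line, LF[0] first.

Answer: 10 4 1 6 0 13 7 11 14 2 5 8 15 3 12 9

Derivation:
Char counts: '$':1, 'A':3, 'B':2, 'C':4, 'a':1, 'b':2, 'c':3
C (first-col start): C('$')=0, C('A')=1, C('B')=4, C('C')=6, C('a')=10, C('b')=11, C('c')=13
L[0]='a': occ=0, LF[0]=C('a')+0=10+0=10
L[1]='B': occ=0, LF[1]=C('B')+0=4+0=4
L[2]='A': occ=0, LF[2]=C('A')+0=1+0=1
L[3]='C': occ=0, LF[3]=C('C')+0=6+0=6
L[4]='$': occ=0, LF[4]=C('$')+0=0+0=0
L[5]='c': occ=0, LF[5]=C('c')+0=13+0=13
L[6]='C': occ=1, LF[6]=C('C')+1=6+1=7
L[7]='b': occ=0, LF[7]=C('b')+0=11+0=11
L[8]='c': occ=1, LF[8]=C('c')+1=13+1=14
L[9]='A': occ=1, LF[9]=C('A')+1=1+1=2
L[10]='B': occ=1, LF[10]=C('B')+1=4+1=5
L[11]='C': occ=2, LF[11]=C('C')+2=6+2=8
L[12]='c': occ=2, LF[12]=C('c')+2=13+2=15
L[13]='A': occ=2, LF[13]=C('A')+2=1+2=3
L[14]='b': occ=1, LF[14]=C('b')+1=11+1=12
L[15]='C': occ=3, LF[15]=C('C')+3=6+3=9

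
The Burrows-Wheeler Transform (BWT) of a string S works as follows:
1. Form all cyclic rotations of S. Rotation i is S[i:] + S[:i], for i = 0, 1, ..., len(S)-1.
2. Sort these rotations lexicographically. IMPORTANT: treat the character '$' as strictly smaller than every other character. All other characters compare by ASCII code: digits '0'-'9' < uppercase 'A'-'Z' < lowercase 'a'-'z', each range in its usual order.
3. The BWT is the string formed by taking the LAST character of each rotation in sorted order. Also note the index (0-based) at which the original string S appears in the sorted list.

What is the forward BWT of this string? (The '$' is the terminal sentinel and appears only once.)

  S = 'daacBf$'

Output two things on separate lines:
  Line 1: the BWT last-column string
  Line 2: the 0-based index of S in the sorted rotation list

All 7 rotations (rotation i = S[i:]+S[:i]):
  rot[0] = daacBf$
  rot[1] = aacBf$d
  rot[2] = acBf$da
  rot[3] = cBf$daa
  rot[4] = Bf$daac
  rot[5] = f$daacB
  rot[6] = $daacBf
Sorted (with $ < everything):
  sorted[0] = $daacBf  (last char: 'f')
  sorted[1] = Bf$daac  (last char: 'c')
  sorted[2] = aacBf$d  (last char: 'd')
  sorted[3] = acBf$da  (last char: 'a')
  sorted[4] = cBf$daa  (last char: 'a')
  sorted[5] = daacBf$  (last char: '$')
  sorted[6] = f$daacB  (last char: 'B')
Last column: fcdaa$B
Original string S is at sorted index 5

Answer: fcdaa$B
5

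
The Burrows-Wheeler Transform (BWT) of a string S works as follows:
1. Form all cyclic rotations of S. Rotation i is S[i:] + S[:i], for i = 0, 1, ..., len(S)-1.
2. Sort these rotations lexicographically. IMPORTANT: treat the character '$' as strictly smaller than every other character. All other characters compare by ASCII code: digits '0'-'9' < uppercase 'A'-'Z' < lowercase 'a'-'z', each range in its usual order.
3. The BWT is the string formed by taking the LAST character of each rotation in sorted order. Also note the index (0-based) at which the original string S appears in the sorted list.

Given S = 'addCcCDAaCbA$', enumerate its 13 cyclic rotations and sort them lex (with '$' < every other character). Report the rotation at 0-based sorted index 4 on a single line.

All 13 rotations (rotation i = S[i:]+S[:i]):
  rot[0] = addCcCDAaCbA$
  rot[1] = ddCcCDAaCbA$a
  rot[2] = dCcCDAaCbA$ad
  rot[3] = CcCDAaCbA$add
  rot[4] = cCDAaCbA$addC
  rot[5] = CDAaCbA$addCc
  rot[6] = DAaCbA$addCcC
  rot[7] = AaCbA$addCcCD
  rot[8] = aCbA$addCcCDA
  rot[9] = CbA$addCcCDAa
  rot[10] = bA$addCcCDAaC
  rot[11] = A$addCcCDAaCb
  rot[12] = $addCcCDAaCbA
Sorted (with $ < everything):
  sorted[0] = $addCcCDAaCbA
  sorted[1] = A$addCcCDAaCb
  sorted[2] = AaCbA$addCcCD
  sorted[3] = CDAaCbA$addCc
  sorted[4] = CbA$addCcCDAa
  sorted[5] = CcCDAaCbA$add
  sorted[6] = DAaCbA$addCcC
  sorted[7] = aCbA$addCcCDA
  sorted[8] = addCcCDAaCbA$
  sorted[9] = bA$addCcCDAaC
  sorted[10] = cCDAaCbA$addC
  sorted[11] = dCcCDAaCbA$ad
  sorted[12] = ddCcCDAaCbA$a
sorted[4] = CbA$addCcCDAa

Answer: CbA$addCcCDAa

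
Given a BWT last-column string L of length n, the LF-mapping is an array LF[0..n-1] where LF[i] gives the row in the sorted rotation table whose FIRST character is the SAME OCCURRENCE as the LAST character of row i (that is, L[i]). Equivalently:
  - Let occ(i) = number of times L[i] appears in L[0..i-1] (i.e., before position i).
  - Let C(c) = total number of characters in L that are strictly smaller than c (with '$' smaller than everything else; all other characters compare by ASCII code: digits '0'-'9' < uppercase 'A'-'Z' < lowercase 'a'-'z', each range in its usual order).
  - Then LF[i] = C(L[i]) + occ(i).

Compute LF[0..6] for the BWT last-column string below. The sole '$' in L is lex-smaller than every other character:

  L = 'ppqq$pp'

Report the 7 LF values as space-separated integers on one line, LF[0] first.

Char counts: '$':1, 'p':4, 'q':2
C (first-col start): C('$')=0, C('p')=1, C('q')=5
L[0]='p': occ=0, LF[0]=C('p')+0=1+0=1
L[1]='p': occ=1, LF[1]=C('p')+1=1+1=2
L[2]='q': occ=0, LF[2]=C('q')+0=5+0=5
L[3]='q': occ=1, LF[3]=C('q')+1=5+1=6
L[4]='$': occ=0, LF[4]=C('$')+0=0+0=0
L[5]='p': occ=2, LF[5]=C('p')+2=1+2=3
L[6]='p': occ=3, LF[6]=C('p')+3=1+3=4

Answer: 1 2 5 6 0 3 4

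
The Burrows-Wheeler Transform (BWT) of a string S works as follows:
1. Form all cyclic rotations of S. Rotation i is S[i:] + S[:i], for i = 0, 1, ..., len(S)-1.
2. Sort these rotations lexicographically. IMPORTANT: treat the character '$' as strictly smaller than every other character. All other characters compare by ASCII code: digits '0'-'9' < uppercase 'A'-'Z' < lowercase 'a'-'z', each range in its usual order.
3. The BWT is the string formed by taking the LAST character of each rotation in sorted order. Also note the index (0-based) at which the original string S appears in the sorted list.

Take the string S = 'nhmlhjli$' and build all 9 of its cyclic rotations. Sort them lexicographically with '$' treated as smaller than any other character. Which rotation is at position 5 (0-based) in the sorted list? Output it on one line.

All 9 rotations (rotation i = S[i:]+S[:i]):
  rot[0] = nhmlhjli$
  rot[1] = hmlhjli$n
  rot[2] = mlhjli$nh
  rot[3] = lhjli$nhm
  rot[4] = hjli$nhml
  rot[5] = jli$nhmlh
  rot[6] = li$nhmlhj
  rot[7] = i$nhmlhjl
  rot[8] = $nhmlhjli
Sorted (with $ < everything):
  sorted[0] = $nhmlhjli
  sorted[1] = hjli$nhml
  sorted[2] = hmlhjli$n
  sorted[3] = i$nhmlhjl
  sorted[4] = jli$nhmlh
  sorted[5] = lhjli$nhm
  sorted[6] = li$nhmlhj
  sorted[7] = mlhjli$nh
  sorted[8] = nhmlhjli$
sorted[5] = lhjli$nhm

Answer: lhjli$nhm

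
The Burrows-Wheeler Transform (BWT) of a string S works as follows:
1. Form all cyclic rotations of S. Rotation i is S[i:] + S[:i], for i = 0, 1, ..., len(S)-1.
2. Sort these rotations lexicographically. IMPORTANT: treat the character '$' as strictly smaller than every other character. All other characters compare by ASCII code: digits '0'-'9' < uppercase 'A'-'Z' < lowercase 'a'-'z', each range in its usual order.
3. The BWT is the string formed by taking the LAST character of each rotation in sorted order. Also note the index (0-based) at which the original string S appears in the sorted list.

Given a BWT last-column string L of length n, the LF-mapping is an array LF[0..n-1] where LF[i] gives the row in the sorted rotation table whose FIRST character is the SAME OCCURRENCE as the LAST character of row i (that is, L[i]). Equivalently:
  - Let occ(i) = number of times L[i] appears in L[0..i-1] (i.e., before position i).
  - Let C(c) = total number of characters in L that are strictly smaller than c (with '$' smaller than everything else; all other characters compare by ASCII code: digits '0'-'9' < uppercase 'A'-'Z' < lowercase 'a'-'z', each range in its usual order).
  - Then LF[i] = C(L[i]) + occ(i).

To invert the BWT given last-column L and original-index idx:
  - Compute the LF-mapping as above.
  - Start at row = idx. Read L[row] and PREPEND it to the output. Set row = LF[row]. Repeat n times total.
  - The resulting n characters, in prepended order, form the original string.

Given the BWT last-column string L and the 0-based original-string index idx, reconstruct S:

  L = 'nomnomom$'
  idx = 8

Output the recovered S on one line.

Answer: oommnmon$

Derivation:
LF mapping: 4 6 1 5 7 2 8 3 0
Walk LF starting at row 8, prepending L[row]:
  step 1: row=8, L[8]='$', prepend. Next row=LF[8]=0
  step 2: row=0, L[0]='n', prepend. Next row=LF[0]=4
  step 3: row=4, L[4]='o', prepend. Next row=LF[4]=7
  step 4: row=7, L[7]='m', prepend. Next row=LF[7]=3
  step 5: row=3, L[3]='n', prepend. Next row=LF[3]=5
  step 6: row=5, L[5]='m', prepend. Next row=LF[5]=2
  step 7: row=2, L[2]='m', prepend. Next row=LF[2]=1
  step 8: row=1, L[1]='o', prepend. Next row=LF[1]=6
  step 9: row=6, L[6]='o', prepend. Next row=LF[6]=8
Reversed output: oommnmon$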